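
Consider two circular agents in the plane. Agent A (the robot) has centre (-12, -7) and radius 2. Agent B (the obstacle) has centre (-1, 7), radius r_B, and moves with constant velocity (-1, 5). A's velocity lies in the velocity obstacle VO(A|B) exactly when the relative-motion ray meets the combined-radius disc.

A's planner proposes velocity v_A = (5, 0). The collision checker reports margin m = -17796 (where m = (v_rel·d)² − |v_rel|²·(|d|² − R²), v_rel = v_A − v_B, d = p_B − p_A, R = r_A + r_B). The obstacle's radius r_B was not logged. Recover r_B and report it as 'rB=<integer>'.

m = -17796
d = (11, 14);  v_rel = (6, -5),  |v_rel|² = 61
v_rel×d = (6)·(14) − (-5)·(11) = 139
since m = R²·61 − 139²:  R² = (19321 + -17796) / 61 = 25
R = √25 = 5  ⇒  r_B = 5 − 2 = 3

rB=3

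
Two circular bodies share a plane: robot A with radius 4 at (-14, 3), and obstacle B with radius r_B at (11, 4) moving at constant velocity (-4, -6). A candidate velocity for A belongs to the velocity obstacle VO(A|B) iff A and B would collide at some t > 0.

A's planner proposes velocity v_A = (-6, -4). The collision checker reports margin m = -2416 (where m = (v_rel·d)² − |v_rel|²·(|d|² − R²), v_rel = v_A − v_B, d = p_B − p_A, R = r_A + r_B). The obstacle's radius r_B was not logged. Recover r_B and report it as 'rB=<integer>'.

m = -2416
d = (25, 1);  v_rel = (-2, 2),  |v_rel|² = 8
v_rel×d = (-2)·(1) − (2)·(25) = -52
since m = R²·8 − (-52)²:  R² = (2704 + -2416) / 8 = 36
R = √36 = 6  ⇒  r_B = 6 − 4 = 2

rB=2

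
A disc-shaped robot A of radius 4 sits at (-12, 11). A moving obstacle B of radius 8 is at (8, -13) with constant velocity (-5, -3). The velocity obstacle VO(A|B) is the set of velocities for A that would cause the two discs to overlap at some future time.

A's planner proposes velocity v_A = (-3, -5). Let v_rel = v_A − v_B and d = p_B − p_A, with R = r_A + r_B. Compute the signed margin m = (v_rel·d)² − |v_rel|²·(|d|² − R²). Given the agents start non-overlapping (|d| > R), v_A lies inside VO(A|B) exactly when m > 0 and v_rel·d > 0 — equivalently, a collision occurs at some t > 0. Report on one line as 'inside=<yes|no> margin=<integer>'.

d = (20, -24),  |d|² = 976;  R = 4+8 = 12,  c = 976−12² = 832
v_rel = (2, -2),  |v_rel|² = 8;  v_rel·d = (2)·(20) + (-2)·(-24) = 88
8·t² − 176·t + 832 = 0  ⇒  m = 88² − 8·832 = 1088
m = 1088 > 0,  v_rel·d = 88 > 0  ⇒  inside

inside=yes margin=1088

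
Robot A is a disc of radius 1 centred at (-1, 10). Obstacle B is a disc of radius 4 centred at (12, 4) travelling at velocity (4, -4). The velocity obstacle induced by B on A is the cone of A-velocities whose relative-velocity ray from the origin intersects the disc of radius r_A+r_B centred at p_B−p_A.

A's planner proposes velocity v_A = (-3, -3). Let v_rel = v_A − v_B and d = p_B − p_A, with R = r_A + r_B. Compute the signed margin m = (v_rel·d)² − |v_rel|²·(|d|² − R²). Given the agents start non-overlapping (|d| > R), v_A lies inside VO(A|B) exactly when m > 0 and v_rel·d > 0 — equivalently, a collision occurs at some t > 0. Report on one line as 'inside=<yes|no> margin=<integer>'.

d = (13, -6),  |d|² = 205;  R = 1+4 = 5,  c = 205−5² = 180
v_rel = (-7, 1),  |v_rel|² = 50;  v_rel·d = (-7)·(13) + (1)·(-6) = -97
50·t² + 194·t + 180 = 0  ⇒  m = (-97)² − 50·180 = 409
m = 409 > 0,  v_rel·d = -97 < 0  ⇒  outside

inside=no margin=409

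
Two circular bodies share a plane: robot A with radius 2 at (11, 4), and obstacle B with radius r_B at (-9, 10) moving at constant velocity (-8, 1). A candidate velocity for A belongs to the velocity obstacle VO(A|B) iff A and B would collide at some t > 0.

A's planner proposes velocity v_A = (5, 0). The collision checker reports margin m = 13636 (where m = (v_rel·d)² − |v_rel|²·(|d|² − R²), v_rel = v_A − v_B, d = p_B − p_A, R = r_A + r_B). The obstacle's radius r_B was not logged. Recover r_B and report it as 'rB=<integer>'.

m = 13636
d = (-20, 6);  v_rel = (13, -1),  |v_rel|² = 170
v_rel×d = (13)·(6) − (-1)·(-20) = 58
since m = R²·170 − 58²:  R² = (3364 + 13636) / 170 = 100
R = √100 = 10  ⇒  r_B = 10 − 2 = 8

rB=8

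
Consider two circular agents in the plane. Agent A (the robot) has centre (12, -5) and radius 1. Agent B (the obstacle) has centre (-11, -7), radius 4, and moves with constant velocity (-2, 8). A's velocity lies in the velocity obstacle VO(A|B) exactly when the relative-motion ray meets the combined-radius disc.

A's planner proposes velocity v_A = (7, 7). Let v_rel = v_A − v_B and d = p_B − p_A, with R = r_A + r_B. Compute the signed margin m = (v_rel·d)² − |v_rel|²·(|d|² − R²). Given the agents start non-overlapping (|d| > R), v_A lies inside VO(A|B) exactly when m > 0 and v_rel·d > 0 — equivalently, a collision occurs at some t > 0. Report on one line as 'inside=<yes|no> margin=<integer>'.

d = (-23, -2),  |d|² = 533;  R = 1+4 = 5,  c = 533−5² = 508
v_rel = (9, -1),  |v_rel|² = 82;  v_rel·d = (9)·(-23) + (-1)·(-2) = -205
82·t² + 410·t + 508 = 0  ⇒  m = (-205)² − 82·508 = 369
m = 369 > 0,  v_rel·d = -205 < 0  ⇒  outside

inside=no margin=369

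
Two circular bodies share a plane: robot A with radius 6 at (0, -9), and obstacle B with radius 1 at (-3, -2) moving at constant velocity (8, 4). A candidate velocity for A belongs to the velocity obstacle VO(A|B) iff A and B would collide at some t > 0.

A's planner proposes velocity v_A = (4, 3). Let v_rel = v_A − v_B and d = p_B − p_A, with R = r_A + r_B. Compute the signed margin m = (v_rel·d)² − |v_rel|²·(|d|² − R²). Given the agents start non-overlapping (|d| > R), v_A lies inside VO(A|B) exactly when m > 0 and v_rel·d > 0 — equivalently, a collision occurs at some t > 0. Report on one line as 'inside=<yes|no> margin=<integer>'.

d = (-3, 7),  |d|² = 58;  R = 6+1 = 7,  c = 58−7² = 9
v_rel = (-4, -1),  |v_rel|² = 17;  v_rel·d = (-4)·(-3) + (-1)·(7) = 5
17·t² − 10·t + 9 = 0  ⇒  m = 5² − 17·9 = -128
m = -128 < 0,  v_rel·d = 5 > 0  ⇒  outside

inside=no margin=-128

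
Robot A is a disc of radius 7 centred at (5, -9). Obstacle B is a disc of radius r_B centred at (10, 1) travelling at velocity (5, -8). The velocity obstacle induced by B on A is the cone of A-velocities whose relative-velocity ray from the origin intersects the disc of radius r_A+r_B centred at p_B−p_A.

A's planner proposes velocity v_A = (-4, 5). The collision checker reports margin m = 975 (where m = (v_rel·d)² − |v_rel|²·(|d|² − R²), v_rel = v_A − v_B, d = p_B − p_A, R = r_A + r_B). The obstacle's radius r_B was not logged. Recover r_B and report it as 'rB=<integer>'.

m = 975
d = (5, 10);  v_rel = (-9, 13),  |v_rel|² = 250
v_rel×d = (-9)·(10) − (13)·(5) = -155
since m = R²·250 − (-155)²:  R² = (24025 + 975) / 250 = 100
R = √100 = 10  ⇒  r_B = 10 − 7 = 3

rB=3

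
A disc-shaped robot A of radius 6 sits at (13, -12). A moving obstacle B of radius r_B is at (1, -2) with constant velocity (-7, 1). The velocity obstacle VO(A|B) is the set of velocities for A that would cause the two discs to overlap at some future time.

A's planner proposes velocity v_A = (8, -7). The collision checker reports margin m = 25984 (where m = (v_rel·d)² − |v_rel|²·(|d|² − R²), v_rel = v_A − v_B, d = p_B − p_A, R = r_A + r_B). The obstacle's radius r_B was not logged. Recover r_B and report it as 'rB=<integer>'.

m = 25984
d = (-12, 10);  v_rel = (15, -8),  |v_rel|² = 289
v_rel×d = (15)·(10) − (-8)·(-12) = 54
since m = R²·289 − 54²:  R² = (2916 + 25984) / 289 = 100
R = √100 = 10  ⇒  r_B = 10 − 6 = 4

rB=4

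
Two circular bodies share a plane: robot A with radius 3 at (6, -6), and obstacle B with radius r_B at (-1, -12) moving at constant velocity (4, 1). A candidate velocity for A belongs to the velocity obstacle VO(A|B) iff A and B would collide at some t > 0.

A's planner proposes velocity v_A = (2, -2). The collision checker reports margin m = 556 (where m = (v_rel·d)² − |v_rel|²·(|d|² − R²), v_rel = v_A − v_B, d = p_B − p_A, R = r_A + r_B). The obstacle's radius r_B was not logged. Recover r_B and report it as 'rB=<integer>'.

m = 556
d = (-7, -6);  v_rel = (-2, -3),  |v_rel|² = 13
v_rel×d = (-2)·(-6) − (-3)·(-7) = -9
since m = R²·13 − (-9)²:  R² = (81 + 556) / 13 = 49
R = √49 = 7  ⇒  r_B = 7 − 3 = 4

rB=4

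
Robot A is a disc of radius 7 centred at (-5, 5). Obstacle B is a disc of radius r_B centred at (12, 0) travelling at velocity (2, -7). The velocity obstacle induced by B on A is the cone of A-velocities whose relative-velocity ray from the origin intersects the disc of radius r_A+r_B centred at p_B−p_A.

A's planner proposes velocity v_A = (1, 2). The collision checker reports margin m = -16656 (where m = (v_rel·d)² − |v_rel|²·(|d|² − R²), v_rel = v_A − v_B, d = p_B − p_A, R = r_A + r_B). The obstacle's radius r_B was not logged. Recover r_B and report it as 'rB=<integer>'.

m = -16656
d = (17, -5);  v_rel = (-1, 9),  |v_rel|² = 82
v_rel×d = (-1)·(-5) − (9)·(17) = -148
since m = R²·82 − (-148)²:  R² = (21904 + -16656) / 82 = 64
R = √64 = 8  ⇒  r_B = 8 − 7 = 1

rB=1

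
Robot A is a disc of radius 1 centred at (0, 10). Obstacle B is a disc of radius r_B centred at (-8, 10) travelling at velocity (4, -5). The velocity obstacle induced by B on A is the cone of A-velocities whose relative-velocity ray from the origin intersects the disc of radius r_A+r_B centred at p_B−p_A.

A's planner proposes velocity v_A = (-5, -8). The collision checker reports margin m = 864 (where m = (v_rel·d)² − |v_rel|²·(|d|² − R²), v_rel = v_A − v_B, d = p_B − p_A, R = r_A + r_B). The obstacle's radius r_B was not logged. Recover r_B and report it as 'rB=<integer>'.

m = 864
d = (-8, 0);  v_rel = (-9, -3),  |v_rel|² = 90
v_rel×d = (-9)·(0) − (-3)·(-8) = -24
since m = R²·90 − (-24)²:  R² = (576 + 864) / 90 = 16
R = √16 = 4  ⇒  r_B = 4 − 1 = 3

rB=3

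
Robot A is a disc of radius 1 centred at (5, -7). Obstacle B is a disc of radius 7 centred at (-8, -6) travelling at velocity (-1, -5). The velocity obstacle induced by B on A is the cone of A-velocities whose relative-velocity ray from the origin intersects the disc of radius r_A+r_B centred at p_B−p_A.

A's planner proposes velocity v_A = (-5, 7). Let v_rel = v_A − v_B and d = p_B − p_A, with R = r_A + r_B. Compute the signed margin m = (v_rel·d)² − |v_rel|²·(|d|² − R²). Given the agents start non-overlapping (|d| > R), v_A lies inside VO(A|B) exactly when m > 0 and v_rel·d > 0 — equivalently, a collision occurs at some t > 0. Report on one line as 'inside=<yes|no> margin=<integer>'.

d = (-13, 1),  |d|² = 170;  R = 1+7 = 8,  c = 170−8² = 106
v_rel = (-4, 12),  |v_rel|² = 160;  v_rel·d = (-4)·(-13) + (12)·(1) = 64
160·t² − 128·t + 106 = 0  ⇒  m = 64² − 160·106 = -12864
m = -12864 < 0,  v_rel·d = 64 > 0  ⇒  outside

inside=no margin=-12864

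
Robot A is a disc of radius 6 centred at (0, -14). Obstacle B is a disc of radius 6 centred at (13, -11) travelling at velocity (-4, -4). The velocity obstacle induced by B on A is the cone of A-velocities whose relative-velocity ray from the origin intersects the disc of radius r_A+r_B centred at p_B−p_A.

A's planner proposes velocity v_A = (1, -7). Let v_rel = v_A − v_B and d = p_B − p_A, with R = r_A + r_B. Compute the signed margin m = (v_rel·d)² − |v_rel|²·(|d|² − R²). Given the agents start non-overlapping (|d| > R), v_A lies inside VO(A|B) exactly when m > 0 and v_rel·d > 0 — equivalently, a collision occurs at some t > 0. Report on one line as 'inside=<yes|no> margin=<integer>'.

d = (13, 3),  |d|² = 178;  R = 6+6 = 12,  c = 178−12² = 34
v_rel = (5, -3),  |v_rel|² = 34;  v_rel·d = (5)·(13) + (-3)·(3) = 56
34·t² − 112·t + 34 = 0  ⇒  m = 56² − 34·34 = 1980
m = 1980 > 0,  v_rel·d = 56 > 0  ⇒  inside

inside=yes margin=1980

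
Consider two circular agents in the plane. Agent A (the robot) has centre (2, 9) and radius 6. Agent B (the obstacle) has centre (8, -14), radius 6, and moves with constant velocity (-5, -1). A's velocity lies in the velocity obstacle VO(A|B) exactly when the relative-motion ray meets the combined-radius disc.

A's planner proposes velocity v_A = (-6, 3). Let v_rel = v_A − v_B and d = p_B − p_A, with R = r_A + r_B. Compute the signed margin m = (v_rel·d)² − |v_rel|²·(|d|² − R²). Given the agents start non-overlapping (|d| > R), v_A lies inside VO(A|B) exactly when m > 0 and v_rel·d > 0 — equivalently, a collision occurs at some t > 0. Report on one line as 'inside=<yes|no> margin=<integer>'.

d = (6, -23),  |d|² = 565;  R = 6+6 = 12,  c = 565−12² = 421
v_rel = (-1, 4),  |v_rel|² = 17;  v_rel·d = (-1)·(6) + (4)·(-23) = -98
17·t² + 196·t + 421 = 0  ⇒  m = (-98)² − 17·421 = 2447
m = 2447 > 0,  v_rel·d = -98 < 0  ⇒  outside

inside=no margin=2447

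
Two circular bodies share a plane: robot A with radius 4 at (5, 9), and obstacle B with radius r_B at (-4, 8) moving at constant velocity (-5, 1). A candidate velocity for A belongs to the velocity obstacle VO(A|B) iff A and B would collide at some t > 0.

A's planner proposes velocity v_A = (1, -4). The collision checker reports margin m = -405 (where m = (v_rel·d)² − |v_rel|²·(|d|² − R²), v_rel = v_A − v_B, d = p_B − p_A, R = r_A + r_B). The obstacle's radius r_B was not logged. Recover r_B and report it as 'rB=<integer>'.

m = -405
d = (-9, -1);  v_rel = (6, -5),  |v_rel|² = 61
v_rel×d = (6)·(-1) − (-5)·(-9) = -51
since m = R²·61 − (-51)²:  R² = (2601 + -405) / 61 = 36
R = √36 = 6  ⇒  r_B = 6 − 4 = 2

rB=2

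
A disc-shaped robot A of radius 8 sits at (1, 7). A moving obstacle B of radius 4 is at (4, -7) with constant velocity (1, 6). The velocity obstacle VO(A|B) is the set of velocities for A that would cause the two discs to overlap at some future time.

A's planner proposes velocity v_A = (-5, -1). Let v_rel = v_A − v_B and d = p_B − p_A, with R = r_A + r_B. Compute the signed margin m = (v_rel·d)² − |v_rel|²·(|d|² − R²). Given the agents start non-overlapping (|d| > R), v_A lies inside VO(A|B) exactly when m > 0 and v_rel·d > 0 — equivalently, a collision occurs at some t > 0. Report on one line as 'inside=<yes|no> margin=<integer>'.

d = (3, -14),  |d|² = 205;  R = 8+4 = 12,  c = 205−12² = 61
v_rel = (-6, -7),  |v_rel|² = 85;  v_rel·d = (-6)·(3) + (-7)·(-14) = 80
85·t² − 160·t + 61 = 0  ⇒  m = 80² − 85·61 = 1215
m = 1215 > 0,  v_rel·d = 80 > 0  ⇒  inside

inside=yes margin=1215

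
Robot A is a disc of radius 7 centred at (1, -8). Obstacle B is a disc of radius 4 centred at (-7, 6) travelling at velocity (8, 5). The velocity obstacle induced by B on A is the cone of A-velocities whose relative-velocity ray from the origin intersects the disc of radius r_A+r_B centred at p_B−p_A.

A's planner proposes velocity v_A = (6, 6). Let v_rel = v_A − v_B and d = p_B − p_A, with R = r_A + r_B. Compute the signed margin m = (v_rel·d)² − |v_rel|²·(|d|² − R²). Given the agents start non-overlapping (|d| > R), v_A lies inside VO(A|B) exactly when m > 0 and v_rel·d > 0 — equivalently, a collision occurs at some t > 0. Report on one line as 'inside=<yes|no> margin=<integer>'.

d = (-8, 14),  |d|² = 260;  R = 7+4 = 11,  c = 260−11² = 139
v_rel = (-2, 1),  |v_rel|² = 5;  v_rel·d = (-2)·(-8) + (1)·(14) = 30
5·t² − 60·t + 139 = 0  ⇒  m = 30² − 5·139 = 205
m = 205 > 0,  v_rel·d = 30 > 0  ⇒  inside

inside=yes margin=205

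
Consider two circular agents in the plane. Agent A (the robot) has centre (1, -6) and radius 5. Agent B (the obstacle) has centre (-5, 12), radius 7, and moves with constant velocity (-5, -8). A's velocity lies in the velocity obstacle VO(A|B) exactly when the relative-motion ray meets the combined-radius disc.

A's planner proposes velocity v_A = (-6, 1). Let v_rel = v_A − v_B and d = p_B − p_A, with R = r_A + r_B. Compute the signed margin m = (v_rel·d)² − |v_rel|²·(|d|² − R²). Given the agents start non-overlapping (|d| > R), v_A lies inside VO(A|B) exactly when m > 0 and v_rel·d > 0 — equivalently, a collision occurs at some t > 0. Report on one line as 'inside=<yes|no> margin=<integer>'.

d = (-6, 18),  |d|² = 360;  R = 5+7 = 12,  c = 360−12² = 216
v_rel = (-1, 9),  |v_rel|² = 82;  v_rel·d = (-1)·(-6) + (9)·(18) = 168
82·t² − 336·t + 216 = 0  ⇒  m = 168² − 82·216 = 10512
m = 10512 > 0,  v_rel·d = 168 > 0  ⇒  inside

inside=yes margin=10512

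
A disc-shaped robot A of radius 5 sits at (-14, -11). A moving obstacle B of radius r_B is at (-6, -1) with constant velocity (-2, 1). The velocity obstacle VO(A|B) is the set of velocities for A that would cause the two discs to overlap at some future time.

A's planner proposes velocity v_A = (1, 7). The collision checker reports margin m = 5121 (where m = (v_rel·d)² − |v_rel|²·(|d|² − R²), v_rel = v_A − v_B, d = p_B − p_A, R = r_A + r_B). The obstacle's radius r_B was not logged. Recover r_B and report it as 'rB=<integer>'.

m = 5121
d = (8, 10);  v_rel = (3, 6),  |v_rel|² = 45
v_rel×d = (3)·(10) − (6)·(8) = -18
since m = R²·45 − (-18)²:  R² = (324 + 5121) / 45 = 121
R = √121 = 11  ⇒  r_B = 11 − 5 = 6

rB=6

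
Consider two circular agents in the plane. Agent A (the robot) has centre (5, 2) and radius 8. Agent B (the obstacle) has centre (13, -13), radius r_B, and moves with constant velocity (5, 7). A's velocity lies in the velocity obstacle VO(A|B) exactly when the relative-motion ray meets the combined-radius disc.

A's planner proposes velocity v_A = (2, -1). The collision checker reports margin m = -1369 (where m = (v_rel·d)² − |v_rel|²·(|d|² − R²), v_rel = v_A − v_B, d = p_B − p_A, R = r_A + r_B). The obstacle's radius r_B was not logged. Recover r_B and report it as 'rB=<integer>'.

m = -1369
d = (8, -15);  v_rel = (-3, -8),  |v_rel|² = 73
v_rel×d = (-3)·(-15) − (-8)·(8) = 109
since m = R²·73 − 109²:  R² = (11881 + -1369) / 73 = 144
R = √144 = 12  ⇒  r_B = 12 − 8 = 4

rB=4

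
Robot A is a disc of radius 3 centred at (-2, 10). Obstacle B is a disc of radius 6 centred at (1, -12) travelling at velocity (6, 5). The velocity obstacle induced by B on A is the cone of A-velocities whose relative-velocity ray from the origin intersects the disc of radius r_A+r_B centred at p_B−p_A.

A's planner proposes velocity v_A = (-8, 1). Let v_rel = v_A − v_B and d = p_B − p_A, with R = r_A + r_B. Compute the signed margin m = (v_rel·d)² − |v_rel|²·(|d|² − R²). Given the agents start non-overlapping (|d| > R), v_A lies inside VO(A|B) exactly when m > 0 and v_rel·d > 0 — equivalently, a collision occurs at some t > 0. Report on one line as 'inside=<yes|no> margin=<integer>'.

d = (3, -22),  |d|² = 493;  R = 3+6 = 9,  c = 493−9² = 412
v_rel = (-14, -4),  |v_rel|² = 212;  v_rel·d = (-14)·(3) + (-4)·(-22) = 46
212·t² − 92·t + 412 = 0  ⇒  m = 46² − 212·412 = -85228
m = -85228 < 0,  v_rel·d = 46 > 0  ⇒  outside

inside=no margin=-85228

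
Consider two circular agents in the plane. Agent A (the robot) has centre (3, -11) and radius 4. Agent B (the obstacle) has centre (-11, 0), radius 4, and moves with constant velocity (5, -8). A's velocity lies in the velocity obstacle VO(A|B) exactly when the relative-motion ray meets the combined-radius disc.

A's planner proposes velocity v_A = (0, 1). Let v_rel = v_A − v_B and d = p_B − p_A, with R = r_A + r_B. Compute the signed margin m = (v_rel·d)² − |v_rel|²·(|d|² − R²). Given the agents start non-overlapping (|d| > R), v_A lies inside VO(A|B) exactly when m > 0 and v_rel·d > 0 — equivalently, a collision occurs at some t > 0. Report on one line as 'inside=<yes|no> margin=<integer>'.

d = (-14, 11),  |d|² = 317;  R = 4+4 = 8,  c = 317−8² = 253
v_rel = (-5, 9),  |v_rel|² = 106;  v_rel·d = (-5)·(-14) + (9)·(11) = 169
106·t² − 338·t + 253 = 0  ⇒  m = 169² − 106·253 = 1743
m = 1743 > 0,  v_rel·d = 169 > 0  ⇒  inside

inside=yes margin=1743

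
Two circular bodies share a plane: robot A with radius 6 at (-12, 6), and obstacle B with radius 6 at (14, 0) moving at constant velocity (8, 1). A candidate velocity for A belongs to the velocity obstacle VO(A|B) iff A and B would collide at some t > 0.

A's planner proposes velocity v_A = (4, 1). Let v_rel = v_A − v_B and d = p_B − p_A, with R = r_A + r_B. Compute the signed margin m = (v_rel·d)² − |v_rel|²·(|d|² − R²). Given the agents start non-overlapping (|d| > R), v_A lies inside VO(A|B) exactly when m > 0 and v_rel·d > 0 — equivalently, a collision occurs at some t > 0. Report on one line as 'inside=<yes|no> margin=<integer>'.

d = (26, -6),  |d|² = 712;  R = 6+6 = 12,  c = 712−12² = 568
v_rel = (-4, 0),  |v_rel|² = 16;  v_rel·d = (-4)·(26) + (0)·(-6) = -104
16·t² + 208·t + 568 = 0  ⇒  m = (-104)² − 16·568 = 1728
m = 1728 > 0,  v_rel·d = -104 < 0  ⇒  outside

inside=no margin=1728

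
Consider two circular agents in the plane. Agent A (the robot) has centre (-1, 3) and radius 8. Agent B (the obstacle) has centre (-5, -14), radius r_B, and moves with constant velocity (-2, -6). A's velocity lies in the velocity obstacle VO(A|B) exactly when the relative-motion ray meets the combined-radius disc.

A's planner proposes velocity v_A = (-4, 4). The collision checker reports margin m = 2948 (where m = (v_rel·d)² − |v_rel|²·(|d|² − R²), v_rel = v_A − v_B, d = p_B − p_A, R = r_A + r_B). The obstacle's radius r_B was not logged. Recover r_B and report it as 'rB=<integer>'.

m = 2948
d = (-4, -17);  v_rel = (-2, 10),  |v_rel|² = 104
v_rel×d = (-2)·(-17) − (10)·(-4) = 74
since m = R²·104 − 74²:  R² = (5476 + 2948) / 104 = 81
R = √81 = 9  ⇒  r_B = 9 − 8 = 1

rB=1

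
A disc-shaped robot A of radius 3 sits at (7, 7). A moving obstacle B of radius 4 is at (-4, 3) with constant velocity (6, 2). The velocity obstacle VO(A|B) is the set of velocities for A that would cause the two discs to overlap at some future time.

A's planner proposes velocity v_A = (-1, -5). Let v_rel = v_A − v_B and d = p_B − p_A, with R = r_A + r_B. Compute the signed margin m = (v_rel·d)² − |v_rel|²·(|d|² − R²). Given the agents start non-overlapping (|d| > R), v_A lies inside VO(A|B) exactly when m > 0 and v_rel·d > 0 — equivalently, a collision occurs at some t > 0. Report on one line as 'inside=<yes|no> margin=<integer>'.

d = (-11, -4),  |d|² = 137;  R = 3+4 = 7,  c = 137−7² = 88
v_rel = (-7, -7),  |v_rel|² = 98;  v_rel·d = (-7)·(-11) + (-7)·(-4) = 105
98·t² − 210·t + 88 = 0  ⇒  m = 105² − 98·88 = 2401
m = 2401 > 0,  v_rel·d = 105 > 0  ⇒  inside

inside=yes margin=2401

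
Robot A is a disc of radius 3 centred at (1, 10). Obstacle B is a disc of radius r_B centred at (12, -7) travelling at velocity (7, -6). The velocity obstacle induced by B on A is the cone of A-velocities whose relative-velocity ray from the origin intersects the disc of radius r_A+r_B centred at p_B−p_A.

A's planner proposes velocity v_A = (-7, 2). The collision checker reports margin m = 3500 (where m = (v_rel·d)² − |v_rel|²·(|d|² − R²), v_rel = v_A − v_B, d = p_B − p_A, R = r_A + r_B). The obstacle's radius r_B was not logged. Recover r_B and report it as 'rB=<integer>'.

m = 3500
d = (11, -17);  v_rel = (-14, 8),  |v_rel|² = 260
v_rel×d = (-14)·(-17) − (8)·(11) = 150
since m = R²·260 − 150²:  R² = (22500 + 3500) / 260 = 100
R = √100 = 10  ⇒  r_B = 10 − 3 = 7

rB=7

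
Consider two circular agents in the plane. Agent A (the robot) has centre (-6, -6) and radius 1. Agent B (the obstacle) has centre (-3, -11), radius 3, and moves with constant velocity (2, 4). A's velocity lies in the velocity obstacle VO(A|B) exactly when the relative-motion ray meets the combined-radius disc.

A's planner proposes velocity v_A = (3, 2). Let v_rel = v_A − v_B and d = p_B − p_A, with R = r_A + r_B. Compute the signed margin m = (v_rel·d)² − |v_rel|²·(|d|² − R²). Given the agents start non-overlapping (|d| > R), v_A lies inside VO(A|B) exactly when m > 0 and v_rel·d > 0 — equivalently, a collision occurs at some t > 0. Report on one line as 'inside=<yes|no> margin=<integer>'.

d = (3, -5),  |d|² = 34;  R = 1+3 = 4,  c = 34−4² = 18
v_rel = (1, -2),  |v_rel|² = 5;  v_rel·d = (1)·(3) + (-2)·(-5) = 13
5·t² − 26·t + 18 = 0  ⇒  m = 13² − 5·18 = 79
m = 79 > 0,  v_rel·d = 13 > 0  ⇒  inside

inside=yes margin=79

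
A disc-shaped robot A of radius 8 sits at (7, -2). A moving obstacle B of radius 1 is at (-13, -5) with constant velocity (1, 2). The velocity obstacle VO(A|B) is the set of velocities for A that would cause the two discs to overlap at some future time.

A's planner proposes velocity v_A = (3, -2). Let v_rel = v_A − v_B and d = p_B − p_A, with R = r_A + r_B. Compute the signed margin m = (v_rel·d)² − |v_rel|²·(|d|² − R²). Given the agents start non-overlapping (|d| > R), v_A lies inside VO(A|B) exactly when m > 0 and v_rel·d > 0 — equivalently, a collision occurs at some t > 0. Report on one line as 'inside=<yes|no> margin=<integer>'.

d = (-20, -3),  |d|² = 409;  R = 8+1 = 9,  c = 409−9² = 328
v_rel = (2, -4),  |v_rel|² = 20;  v_rel·d = (2)·(-20) + (-4)·(-3) = -28
20·t² + 56·t + 328 = 0  ⇒  m = (-28)² − 20·328 = -5776
m = -5776 < 0,  v_rel·d = -28 < 0  ⇒  outside

inside=no margin=-5776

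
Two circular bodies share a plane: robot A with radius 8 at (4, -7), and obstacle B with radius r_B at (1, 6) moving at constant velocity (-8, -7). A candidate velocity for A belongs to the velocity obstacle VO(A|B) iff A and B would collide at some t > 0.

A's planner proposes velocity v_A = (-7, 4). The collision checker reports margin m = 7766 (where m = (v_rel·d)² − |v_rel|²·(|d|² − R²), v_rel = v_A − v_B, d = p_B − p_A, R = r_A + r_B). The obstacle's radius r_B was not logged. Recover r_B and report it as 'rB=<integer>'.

m = 7766
d = (-3, 13);  v_rel = (1, 11),  |v_rel|² = 122
v_rel×d = (1)·(13) − (11)·(-3) = 46
since m = R²·122 − 46²:  R² = (2116 + 7766) / 122 = 81
R = √81 = 9  ⇒  r_B = 9 − 8 = 1

rB=1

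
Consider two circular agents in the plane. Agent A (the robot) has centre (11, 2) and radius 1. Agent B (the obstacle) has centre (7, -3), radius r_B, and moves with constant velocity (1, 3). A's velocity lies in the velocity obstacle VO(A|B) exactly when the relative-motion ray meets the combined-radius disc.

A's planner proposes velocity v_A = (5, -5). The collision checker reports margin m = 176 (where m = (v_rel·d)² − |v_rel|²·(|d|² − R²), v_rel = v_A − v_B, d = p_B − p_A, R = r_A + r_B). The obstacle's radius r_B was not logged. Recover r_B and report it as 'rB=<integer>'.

m = 176
d = (-4, -5);  v_rel = (4, -8),  |v_rel|² = 80
v_rel×d = (4)·(-5) − (-8)·(-4) = -52
since m = R²·80 − (-52)²:  R² = (2704 + 176) / 80 = 36
R = √36 = 6  ⇒  r_B = 6 − 1 = 5

rB=5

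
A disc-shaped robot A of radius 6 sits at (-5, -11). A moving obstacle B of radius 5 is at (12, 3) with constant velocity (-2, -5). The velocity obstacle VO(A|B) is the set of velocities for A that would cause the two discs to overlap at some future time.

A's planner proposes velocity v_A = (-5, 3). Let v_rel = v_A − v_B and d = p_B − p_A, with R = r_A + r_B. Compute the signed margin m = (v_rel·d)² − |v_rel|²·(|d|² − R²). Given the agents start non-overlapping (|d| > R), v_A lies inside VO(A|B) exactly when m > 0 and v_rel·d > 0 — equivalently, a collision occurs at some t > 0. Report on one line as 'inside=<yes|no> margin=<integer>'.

d = (17, 14),  |d|² = 485;  R = 6+5 = 11,  c = 485−11² = 364
v_rel = (-3, 8),  |v_rel|² = 73;  v_rel·d = (-3)·(17) + (8)·(14) = 61
73·t² − 122·t + 364 = 0  ⇒  m = 61² − 73·364 = -22851
m = -22851 < 0,  v_rel·d = 61 > 0  ⇒  outside

inside=no margin=-22851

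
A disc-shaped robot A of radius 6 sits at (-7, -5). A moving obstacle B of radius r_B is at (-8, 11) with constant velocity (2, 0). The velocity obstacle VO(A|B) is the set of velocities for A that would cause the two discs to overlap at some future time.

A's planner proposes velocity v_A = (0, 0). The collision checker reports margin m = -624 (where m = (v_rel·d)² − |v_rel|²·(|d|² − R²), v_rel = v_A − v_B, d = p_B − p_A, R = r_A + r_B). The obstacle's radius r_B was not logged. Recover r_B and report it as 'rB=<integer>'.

m = -624
d = (-1, 16);  v_rel = (-2, 0),  |v_rel|² = 4
v_rel×d = (-2)·(16) − (0)·(-1) = -32
since m = R²·4 − (-32)²:  R² = (1024 + -624) / 4 = 100
R = √100 = 10  ⇒  r_B = 10 − 6 = 4

rB=4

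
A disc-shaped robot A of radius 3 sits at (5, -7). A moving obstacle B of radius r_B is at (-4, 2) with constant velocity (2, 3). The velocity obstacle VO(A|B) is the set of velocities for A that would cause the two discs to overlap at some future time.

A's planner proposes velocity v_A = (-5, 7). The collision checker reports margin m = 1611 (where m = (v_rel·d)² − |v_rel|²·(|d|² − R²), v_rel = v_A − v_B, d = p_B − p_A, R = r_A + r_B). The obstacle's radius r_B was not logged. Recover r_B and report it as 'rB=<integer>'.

m = 1611
d = (-9, 9);  v_rel = (-7, 4),  |v_rel|² = 65
v_rel×d = (-7)·(9) − (4)·(-9) = -27
since m = R²·65 − (-27)²:  R² = (729 + 1611) / 65 = 36
R = √36 = 6  ⇒  r_B = 6 − 3 = 3

rB=3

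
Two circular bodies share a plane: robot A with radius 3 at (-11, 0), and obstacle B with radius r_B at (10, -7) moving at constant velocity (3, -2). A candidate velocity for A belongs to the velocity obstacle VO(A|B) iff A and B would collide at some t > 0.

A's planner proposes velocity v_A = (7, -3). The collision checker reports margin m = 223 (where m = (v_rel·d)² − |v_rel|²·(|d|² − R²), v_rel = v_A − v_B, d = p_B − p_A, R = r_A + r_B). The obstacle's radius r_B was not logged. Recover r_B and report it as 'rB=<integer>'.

m = 223
d = (21, -7);  v_rel = (4, -1),  |v_rel|² = 17
v_rel×d = (4)·(-7) − (-1)·(21) = -7
since m = R²·17 − (-7)²:  R² = (49 + 223) / 17 = 16
R = √16 = 4  ⇒  r_B = 4 − 3 = 1

rB=1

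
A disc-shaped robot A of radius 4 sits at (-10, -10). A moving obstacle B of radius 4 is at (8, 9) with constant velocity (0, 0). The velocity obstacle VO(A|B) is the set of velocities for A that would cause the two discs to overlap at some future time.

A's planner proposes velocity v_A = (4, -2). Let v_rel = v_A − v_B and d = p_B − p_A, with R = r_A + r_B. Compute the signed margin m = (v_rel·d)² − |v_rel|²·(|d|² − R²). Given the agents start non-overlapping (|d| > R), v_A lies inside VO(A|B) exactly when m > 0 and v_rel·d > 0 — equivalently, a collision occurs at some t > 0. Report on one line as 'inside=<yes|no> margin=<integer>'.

d = (18, 19),  |d|² = 685;  R = 4+4 = 8,  c = 685−8² = 621
v_rel = (4, -2),  |v_rel|² = 20;  v_rel·d = (4)·(18) + (-2)·(19) = 34
20·t² − 68·t + 621 = 0  ⇒  m = 34² − 20·621 = -11264
m = -11264 < 0,  v_rel·d = 34 > 0  ⇒  outside

inside=no margin=-11264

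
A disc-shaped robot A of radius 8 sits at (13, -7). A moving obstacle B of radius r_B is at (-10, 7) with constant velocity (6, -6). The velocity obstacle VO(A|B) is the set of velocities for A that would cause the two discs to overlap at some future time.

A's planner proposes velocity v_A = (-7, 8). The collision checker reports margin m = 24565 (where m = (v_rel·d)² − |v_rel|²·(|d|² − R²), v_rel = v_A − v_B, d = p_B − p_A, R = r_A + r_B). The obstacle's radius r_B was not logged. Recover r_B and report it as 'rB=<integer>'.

m = 24565
d = (-23, 14);  v_rel = (-13, 14),  |v_rel|² = 365
v_rel×d = (-13)·(14) − (14)·(-23) = 140
since m = R²·365 − 140²:  R² = (19600 + 24565) / 365 = 121
R = √121 = 11  ⇒  r_B = 11 − 8 = 3

rB=3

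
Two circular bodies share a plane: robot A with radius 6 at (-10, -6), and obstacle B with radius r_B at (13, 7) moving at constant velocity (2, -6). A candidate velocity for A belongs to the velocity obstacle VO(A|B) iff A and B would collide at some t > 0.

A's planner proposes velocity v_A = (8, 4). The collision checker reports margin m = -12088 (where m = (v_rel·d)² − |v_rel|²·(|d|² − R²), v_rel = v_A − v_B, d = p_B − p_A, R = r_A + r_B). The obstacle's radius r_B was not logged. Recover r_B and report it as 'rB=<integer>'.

m = -12088
d = (23, 13);  v_rel = (6, 10),  |v_rel|² = 136
v_rel×d = (6)·(13) − (10)·(23) = -152
since m = R²·136 − (-152)²:  R² = (23104 + -12088) / 136 = 81
R = √81 = 9  ⇒  r_B = 9 − 6 = 3

rB=3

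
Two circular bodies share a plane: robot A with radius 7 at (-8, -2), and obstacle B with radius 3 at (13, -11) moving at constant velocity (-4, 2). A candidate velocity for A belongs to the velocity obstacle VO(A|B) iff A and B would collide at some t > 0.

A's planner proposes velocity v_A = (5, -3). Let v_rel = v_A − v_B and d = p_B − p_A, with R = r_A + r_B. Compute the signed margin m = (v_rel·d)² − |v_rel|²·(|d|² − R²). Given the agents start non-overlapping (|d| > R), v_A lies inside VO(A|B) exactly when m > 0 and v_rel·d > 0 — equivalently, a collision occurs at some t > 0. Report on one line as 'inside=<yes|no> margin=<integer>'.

d = (21, -9),  |d|² = 522;  R = 7+3 = 10,  c = 522−10² = 422
v_rel = (9, -5),  |v_rel|² = 106;  v_rel·d = (9)·(21) + (-5)·(-9) = 234
106·t² − 468·t + 422 = 0  ⇒  m = 234² − 106·422 = 10024
m = 10024 > 0,  v_rel·d = 234 > 0  ⇒  inside

inside=yes margin=10024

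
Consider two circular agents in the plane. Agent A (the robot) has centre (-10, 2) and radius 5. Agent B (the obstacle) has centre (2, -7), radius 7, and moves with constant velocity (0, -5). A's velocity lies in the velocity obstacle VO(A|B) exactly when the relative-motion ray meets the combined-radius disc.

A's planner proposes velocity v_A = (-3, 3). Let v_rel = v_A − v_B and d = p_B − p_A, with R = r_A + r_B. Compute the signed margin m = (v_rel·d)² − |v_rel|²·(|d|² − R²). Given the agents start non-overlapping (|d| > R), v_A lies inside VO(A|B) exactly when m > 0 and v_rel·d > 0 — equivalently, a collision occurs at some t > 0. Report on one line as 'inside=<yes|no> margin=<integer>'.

d = (12, -9),  |d|² = 225;  R = 5+7 = 12,  c = 225−12² = 81
v_rel = (-3, 8),  |v_rel|² = 73;  v_rel·d = (-3)·(12) + (8)·(-9) = -108
73·t² + 216·t + 81 = 0  ⇒  m = (-108)² − 73·81 = 5751
m = 5751 > 0,  v_rel·d = -108 < 0  ⇒  outside

inside=no margin=5751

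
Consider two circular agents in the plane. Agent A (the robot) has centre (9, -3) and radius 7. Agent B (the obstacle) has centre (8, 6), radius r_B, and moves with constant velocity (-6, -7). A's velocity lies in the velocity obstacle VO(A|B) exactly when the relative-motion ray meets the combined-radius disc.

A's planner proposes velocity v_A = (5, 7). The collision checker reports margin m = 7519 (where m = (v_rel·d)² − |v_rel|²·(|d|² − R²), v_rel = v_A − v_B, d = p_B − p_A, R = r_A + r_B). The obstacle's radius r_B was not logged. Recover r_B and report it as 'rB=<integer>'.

m = 7519
d = (-1, 9);  v_rel = (11, 14),  |v_rel|² = 317
v_rel×d = (11)·(9) − (14)·(-1) = 113
since m = R²·317 − 113²:  R² = (12769 + 7519) / 317 = 64
R = √64 = 8  ⇒  r_B = 8 − 7 = 1

rB=1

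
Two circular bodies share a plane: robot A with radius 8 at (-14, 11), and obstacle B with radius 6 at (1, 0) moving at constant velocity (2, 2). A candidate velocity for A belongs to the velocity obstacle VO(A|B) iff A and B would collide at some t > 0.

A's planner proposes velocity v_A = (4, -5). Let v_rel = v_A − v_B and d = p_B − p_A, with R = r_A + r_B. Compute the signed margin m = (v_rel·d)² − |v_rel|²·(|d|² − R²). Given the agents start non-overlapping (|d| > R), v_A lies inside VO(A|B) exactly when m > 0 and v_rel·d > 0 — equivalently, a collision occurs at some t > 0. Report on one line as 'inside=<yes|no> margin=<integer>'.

d = (15, -11),  |d|² = 346;  R = 8+6 = 14,  c = 346−14² = 150
v_rel = (2, -7),  |v_rel|² = 53;  v_rel·d = (2)·(15) + (-7)·(-11) = 107
53·t² − 214·t + 150 = 0  ⇒  m = 107² − 53·150 = 3499
m = 3499 > 0,  v_rel·d = 107 > 0  ⇒  inside

inside=yes margin=3499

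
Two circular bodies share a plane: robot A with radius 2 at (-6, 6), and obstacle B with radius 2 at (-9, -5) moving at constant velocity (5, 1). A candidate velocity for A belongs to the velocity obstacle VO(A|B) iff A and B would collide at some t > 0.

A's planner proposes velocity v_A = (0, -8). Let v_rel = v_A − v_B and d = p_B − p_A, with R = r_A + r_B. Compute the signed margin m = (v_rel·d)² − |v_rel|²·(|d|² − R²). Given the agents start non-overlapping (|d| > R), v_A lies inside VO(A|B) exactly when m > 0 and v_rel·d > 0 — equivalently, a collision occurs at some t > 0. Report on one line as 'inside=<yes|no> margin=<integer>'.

d = (-3, -11),  |d|² = 130;  R = 2+2 = 4,  c = 130−4² = 114
v_rel = (-5, -9),  |v_rel|² = 106;  v_rel·d = (-5)·(-3) + (-9)·(-11) = 114
106·t² − 228·t + 114 = 0  ⇒  m = 114² − 106·114 = 912
m = 912 > 0,  v_rel·d = 114 > 0  ⇒  inside

inside=yes margin=912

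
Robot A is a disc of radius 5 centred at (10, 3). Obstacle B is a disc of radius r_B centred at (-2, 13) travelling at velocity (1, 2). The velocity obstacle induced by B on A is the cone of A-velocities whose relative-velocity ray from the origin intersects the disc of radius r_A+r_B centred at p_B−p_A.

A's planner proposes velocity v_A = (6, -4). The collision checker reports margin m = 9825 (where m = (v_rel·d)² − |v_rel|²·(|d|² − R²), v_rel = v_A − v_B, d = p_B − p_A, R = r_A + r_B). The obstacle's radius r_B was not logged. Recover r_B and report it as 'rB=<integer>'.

m = 9825
d = (-12, 10);  v_rel = (5, -6),  |v_rel|² = 61
v_rel×d = (5)·(10) − (-6)·(-12) = -22
since m = R²·61 − (-22)²:  R² = (484 + 9825) / 61 = 169
R = √169 = 13  ⇒  r_B = 13 − 5 = 8

rB=8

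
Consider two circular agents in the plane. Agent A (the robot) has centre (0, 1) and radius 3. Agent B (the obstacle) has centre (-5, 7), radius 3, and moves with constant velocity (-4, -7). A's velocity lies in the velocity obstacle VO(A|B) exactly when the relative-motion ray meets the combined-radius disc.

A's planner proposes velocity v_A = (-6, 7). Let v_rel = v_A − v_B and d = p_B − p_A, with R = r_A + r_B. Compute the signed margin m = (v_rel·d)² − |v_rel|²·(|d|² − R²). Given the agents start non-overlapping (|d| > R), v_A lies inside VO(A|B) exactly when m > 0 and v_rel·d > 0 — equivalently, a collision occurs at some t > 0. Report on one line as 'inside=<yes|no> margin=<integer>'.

d = (-5, 6),  |d|² = 61;  R = 3+3 = 6,  c = 61−6² = 25
v_rel = (-2, 14),  |v_rel|² = 200;  v_rel·d = (-2)·(-5) + (14)·(6) = 94
200·t² − 188·t + 25 = 0  ⇒  m = 94² − 200·25 = 3836
m = 3836 > 0,  v_rel·d = 94 > 0  ⇒  inside

inside=yes margin=3836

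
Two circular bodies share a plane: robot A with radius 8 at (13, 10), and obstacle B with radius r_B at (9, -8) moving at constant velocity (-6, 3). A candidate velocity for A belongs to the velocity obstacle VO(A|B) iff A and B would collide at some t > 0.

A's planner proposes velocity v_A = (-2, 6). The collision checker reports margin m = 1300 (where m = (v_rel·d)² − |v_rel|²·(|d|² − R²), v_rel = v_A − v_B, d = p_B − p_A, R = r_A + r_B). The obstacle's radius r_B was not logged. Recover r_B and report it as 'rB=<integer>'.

m = 1300
d = (-4, -18);  v_rel = (4, 3),  |v_rel|² = 25
v_rel×d = (4)·(-18) − (3)·(-4) = -60
since m = R²·25 − (-60)²:  R² = (3600 + 1300) / 25 = 196
R = √196 = 14  ⇒  r_B = 14 − 8 = 6

rB=6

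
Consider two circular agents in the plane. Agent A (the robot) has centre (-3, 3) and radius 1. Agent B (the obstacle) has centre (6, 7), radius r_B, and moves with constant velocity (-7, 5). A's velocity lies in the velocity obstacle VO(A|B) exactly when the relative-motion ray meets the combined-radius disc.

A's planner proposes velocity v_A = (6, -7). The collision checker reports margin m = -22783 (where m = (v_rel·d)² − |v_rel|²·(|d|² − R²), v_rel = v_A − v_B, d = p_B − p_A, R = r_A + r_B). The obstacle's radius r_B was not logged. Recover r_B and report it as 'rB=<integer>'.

m = -22783
d = (9, 4);  v_rel = (13, -12),  |v_rel|² = 313
v_rel×d = (13)·(4) − (-12)·(9) = 160
since m = R²·313 − 160²:  R² = (25600 + -22783) / 313 = 9
R = √9 = 3  ⇒  r_B = 3 − 1 = 2

rB=2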